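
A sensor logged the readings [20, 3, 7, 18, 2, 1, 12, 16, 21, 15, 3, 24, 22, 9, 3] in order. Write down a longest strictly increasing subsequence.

3, 7, 12, 16, 21, 24

Patience tails give the LIS length; then backtrack through the dp parents:
20 → extends → [20]
3 → replaces 20 → [3]
7 → extends → [3, 7]
18 → extends → [3, 7, 18]
2 → replaces 3 → [2, 7, 18]
1 → replaces 2 → [1, 7, 18]
12 → replaces 18 → [1, 7, 12]
16 → extends → [1, 7, 12, 16]
21 → extends → [1, 7, 12, 16, 21]
15 → replaces 16 → [1, 7, 12, 15, 21]
3 → replaces 7 → [1, 3, 12, 15, 21]
24 → extends → [1, 3, 12, 15, 21, 24]
22 → replaces 24 → [1, 3, 12, 15, 21, 22]
9 → replaces 12 → [1, 3, 9, 15, 21, 22]
3 → already a tail → [1, 3, 9, 15, 21, 22]
Length 6; one witness is 3, 7, 12, 16, 21, 24.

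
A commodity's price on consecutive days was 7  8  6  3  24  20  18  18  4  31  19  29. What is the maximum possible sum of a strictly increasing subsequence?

81

Let S[i] be the best sum of a strictly increasing subsequence ending at i:
i:      1  2  3  4  5  6  7  8  9 10 11 12
a[i]:   7  8  6  3 24 20 18 18  4 31 19 29
S:      7 15  6  3 39 35 33 33  7 70 52 81
Maximum is 81 (e.g. 7 + 8 + 18 + 19 + 29).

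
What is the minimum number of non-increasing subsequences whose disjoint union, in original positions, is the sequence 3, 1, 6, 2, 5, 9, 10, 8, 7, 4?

5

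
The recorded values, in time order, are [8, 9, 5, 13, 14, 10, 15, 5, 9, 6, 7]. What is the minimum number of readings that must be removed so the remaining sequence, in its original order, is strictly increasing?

6

Fewest deletions = n − (longest strictly increasing subsequence).
Patience tails:
8 → extends → [8]
9 → extends → [8, 9]
5 → replaces 8 → [5, 9]
13 → extends → [5, 9, 13]
14 → extends → [5, 9, 13, 14]
10 → replaces 13 → [5, 9, 10, 14]
15 → extends → [5, 9, 10, 14, 15]
5 → already a tail → [5, 9, 10, 14, 15]
9 → already a tail → [5, 9, 10, 14, 15]
6 → replaces 9 → [5, 6, 10, 14, 15]
7 → replaces 10 → [5, 6, 7, 14, 15]
Longest strictly increasing subsequence has length 5, so deletions = 11 − 5 = 6.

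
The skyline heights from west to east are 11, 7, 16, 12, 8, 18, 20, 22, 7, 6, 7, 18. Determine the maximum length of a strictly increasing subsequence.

Track the smallest tail for each achievable length (strict):
11 → extends → [11]
7 → replaces 11 → [7]
16 → extends → [7, 16]
12 → replaces 16 → [7, 12]
8 → replaces 12 → [7, 8]
18 → extends → [7, 8, 18]
20 → extends → [7, 8, 18, 20]
22 → extends → [7, 8, 18, 20, 22]
7 → already a tail → [7, 8, 18, 20, 22]
6 → replaces 7 → [6, 8, 18, 20, 22]
7 → replaces 8 → [6, 7, 18, 20, 22]
18 → already a tail → [6, 7, 18, 20, 22]
Five tails, so the longest strictly increasing subsequence has length 5 (e.g. 11, 16, 18, 20, 22).

5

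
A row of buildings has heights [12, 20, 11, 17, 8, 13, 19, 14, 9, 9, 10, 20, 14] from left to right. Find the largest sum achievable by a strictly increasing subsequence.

68

Let S[i] be the best sum of a strictly increasing subsequence ending at i:
i:      1  2  3  4  5  6  7  8  9 10 11 12 13
a[i]:  12 20 11 17  8 13 19 14  9  9 10 20 14
S:     12 32 11 29  8 25 48 39 17 17 27 68 41
Maximum is 68 (e.g. 12 + 17 + 19 + 20).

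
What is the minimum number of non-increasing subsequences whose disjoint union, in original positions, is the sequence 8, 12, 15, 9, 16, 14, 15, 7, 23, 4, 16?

The minimum number of non-increasing subsequences covering a sequence equals the length of its longest strictly increasing subsequence.
LIS length is 5 (e.g. 8, 12, 15, 16, 23), so 5 piles are needed.

5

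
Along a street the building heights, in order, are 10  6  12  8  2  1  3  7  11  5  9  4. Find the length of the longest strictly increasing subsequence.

4

Track the smallest tail for each achievable length (strict):
10 → extends → [10]
6 → replaces 10 → [6]
12 → extends → [6, 12]
8 → replaces 12 → [6, 8]
2 → replaces 6 → [2, 8]
1 → replaces 2 → [1, 8]
3 → replaces 8 → [1, 3]
7 → extends → [1, 3, 7]
11 → extends → [1, 3, 7, 11]
5 → replaces 7 → [1, 3, 5, 11]
9 → replaces 11 → [1, 3, 5, 9]
4 → replaces 5 → [1, 3, 4, 9]
Four tails, so the longest strictly increasing subsequence has length 4 (e.g. 2, 3, 7, 11).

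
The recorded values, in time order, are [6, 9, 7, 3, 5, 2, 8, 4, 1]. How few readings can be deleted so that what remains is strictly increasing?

Fewest deletions = n − (longest strictly increasing subsequence).
Patience tails:
6 → extends → [6]
9 → extends → [6, 9]
7 → replaces 9 → [6, 7]
3 → replaces 6 → [3, 7]
5 → replaces 7 → [3, 5]
2 → replaces 3 → [2, 5]
8 → extends → [2, 5, 8]
4 → replaces 5 → [2, 4, 8]
1 → replaces 2 → [1, 4, 8]
Longest strictly increasing subsequence has length 3, so deletions = 9 − 3 = 6.

6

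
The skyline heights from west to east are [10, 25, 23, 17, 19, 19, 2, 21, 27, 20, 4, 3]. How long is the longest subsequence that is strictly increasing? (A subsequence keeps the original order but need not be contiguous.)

5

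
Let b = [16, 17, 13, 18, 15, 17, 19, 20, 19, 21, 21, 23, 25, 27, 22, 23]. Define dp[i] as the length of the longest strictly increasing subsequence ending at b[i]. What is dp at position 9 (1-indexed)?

4

dp[i] = 1 + max{dp[j] : j<i, b[j]<b[i]} (or 1 if no such j):
i:      1  2  3  4  5  6  7  8  9 10 11 12 13 14 15 16
b[i]:  16 17 13 18 15 17 19 20 19 21 21 23 25 27 22 23
dp:     1  2  1  3  2  3  4  5  4  6  6  7  8  9  7  8
At index 9 the value is 4.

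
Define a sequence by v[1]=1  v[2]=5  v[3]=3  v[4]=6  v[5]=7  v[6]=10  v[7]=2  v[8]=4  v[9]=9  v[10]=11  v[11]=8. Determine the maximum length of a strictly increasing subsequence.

6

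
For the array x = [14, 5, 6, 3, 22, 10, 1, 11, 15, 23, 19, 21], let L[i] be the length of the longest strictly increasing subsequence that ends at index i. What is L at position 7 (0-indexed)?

dp[i] = 1 + max{dp[j] : j<i, x[j]<x[i]} (or 1 if no such j):
i:      0  1  2  3  4  5  6  7  8  9 10 11
x[i]:  14  5  6  3 22 10  1 11 15 23 19 21
dp:     1  1  2  1  3  3  1  4  5  6  6  7
At index 7 the value is 4.

4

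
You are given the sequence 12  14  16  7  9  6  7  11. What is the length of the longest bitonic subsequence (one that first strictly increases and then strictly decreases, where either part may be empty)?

5

inc[i] = longest strictly increasing subsequence ending at i; dec[i] = longest strictly decreasing subsequence starting at i:
i:      1  2  3  4  5  6  7  8
a[i]:  12 14 16  7  9  6  7 11
inc:    1  2  3  1  2  1  2  3
dec:    3  3  3  2  2  1  1  1
Best peak at i=3 (value 16): inc=3, dec=3, length 3+3−1 = 5.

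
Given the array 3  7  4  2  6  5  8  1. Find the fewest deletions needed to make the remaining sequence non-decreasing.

4

Fewest deletions = n − (longest non-decreasing subsequence).
Patience tails:
3 → extends → [3]
7 → extends → [3, 7]
4 → replaces 7 → [3, 4]
2 → replaces 3 → [2, 4]
6 → extends → [2, 4, 6]
5 → replaces 6 → [2, 4, 5]
8 → extends → [2, 4, 5, 8]
1 → replaces 2 → [1, 4, 5, 8]
Longest non-decreasing subsequence has length 4, so deletions = 8 − 4 = 4.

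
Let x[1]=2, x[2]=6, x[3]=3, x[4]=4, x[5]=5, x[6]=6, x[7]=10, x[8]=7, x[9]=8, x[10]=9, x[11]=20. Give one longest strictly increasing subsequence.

Patience tails give the LIS length; then backtrack through the dp parents:
2 → extends → [2]
6 → extends → [2, 6]
3 → replaces 6 → [2, 3]
4 → extends → [2, 3, 4]
5 → extends → [2, 3, 4, 5]
6 → extends → [2, 3, 4, 5, 6]
10 → extends → [2, 3, 4, 5, 6, 10]
7 → replaces 10 → [2, 3, 4, 5, 6, 7]
8 → extends → [2, 3, 4, 5, 6, 7, 8]
9 → extends → [2, 3, 4, 5, 6, 7, 8, 9]
20 → extends → [2, 3, 4, 5, 6, 7, 8, 9, 20]
Length 9; one witness is 2, 3, 4, 5, 6, 7, 8, 9, 20.

2, 3, 4, 5, 6, 7, 8, 9, 20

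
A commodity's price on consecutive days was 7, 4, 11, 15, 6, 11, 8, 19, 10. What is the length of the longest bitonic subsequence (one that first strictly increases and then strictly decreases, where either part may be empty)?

inc[i] = longest strictly increasing subsequence ending at i; dec[i] = longest strictly decreasing subsequence starting at i:
i:      1  2  3  4  5  6  7  8  9
a[i]:   7  4 11 15  6 11  8 19 10
inc:    1  1  2  3  2  3  3  4  4
dec:    2  1  2  3  1  2  1  2  1
Best peak at i=4 (value 15): inc=3, dec=3, length 3+3−1 = 5.

5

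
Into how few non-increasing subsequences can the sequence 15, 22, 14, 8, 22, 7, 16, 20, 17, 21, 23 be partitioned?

5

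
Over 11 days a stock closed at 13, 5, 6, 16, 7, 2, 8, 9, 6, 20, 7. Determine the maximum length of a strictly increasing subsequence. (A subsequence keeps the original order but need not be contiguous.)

6

Track the smallest tail for each achievable length (strict):
13 → extends → [13]
5 → replaces 13 → [5]
6 → extends → [5, 6]
16 → extends → [5, 6, 16]
7 → replaces 16 → [5, 6, 7]
2 → replaces 5 → [2, 6, 7]
8 → extends → [2, 6, 7, 8]
9 → extends → [2, 6, 7, 8, 9]
6 → already a tail → [2, 6, 7, 8, 9]
20 → extends → [2, 6, 7, 8, 9, 20]
7 → already a tail → [2, 6, 7, 8, 9, 20]
Six tails, so the longest strictly increasing subsequence has length 6 (e.g. 5, 6, 7, 8, 9, 20).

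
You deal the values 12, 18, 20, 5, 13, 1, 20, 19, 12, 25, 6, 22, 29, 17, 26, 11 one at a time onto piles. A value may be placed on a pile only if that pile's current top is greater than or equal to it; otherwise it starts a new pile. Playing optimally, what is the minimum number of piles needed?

The minimum number of non-increasing subsequences covering a sequence equals the length of its longest strictly increasing subsequence.
LIS length is 5 (e.g. 12, 18, 20, 25, 29), so 5 piles are needed.

5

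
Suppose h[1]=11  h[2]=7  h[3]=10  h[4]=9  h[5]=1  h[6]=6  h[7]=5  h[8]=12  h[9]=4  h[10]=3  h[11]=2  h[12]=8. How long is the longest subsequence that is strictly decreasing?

Let dp[i] be the longest strictly decreasing subsequence ending at i:
i:      1  2  3  4  5  6  7  8  9 10 11 12
h[i]:  11  7 10  9  1  6  5 12  4  3  2  8
dp:     1  2  2  3  4  4  5  1  6  7  8  4
Maximum is 8.

8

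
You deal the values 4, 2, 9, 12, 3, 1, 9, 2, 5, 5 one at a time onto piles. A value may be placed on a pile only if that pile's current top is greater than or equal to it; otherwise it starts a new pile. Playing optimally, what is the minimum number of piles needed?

The minimum number of non-increasing subsequences covering a sequence equals the length of its longest strictly increasing subsequence.
LIS length is 3 (e.g. 4, 9, 12), so 3 piles are needed.

3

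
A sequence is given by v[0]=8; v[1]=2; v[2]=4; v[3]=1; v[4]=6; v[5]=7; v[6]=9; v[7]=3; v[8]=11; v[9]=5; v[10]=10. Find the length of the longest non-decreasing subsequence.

6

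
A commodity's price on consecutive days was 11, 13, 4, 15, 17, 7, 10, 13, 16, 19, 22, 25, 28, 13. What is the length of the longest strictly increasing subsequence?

9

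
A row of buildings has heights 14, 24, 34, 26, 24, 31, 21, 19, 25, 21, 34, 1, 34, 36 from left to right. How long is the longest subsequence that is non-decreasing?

Track the smallest tail for each achievable length (allowing ties):
14 → extends → [14]
24 → extends → [14, 24]
34 → extends → [14, 24, 34]
26 → replaces 34 → [14, 24, 26]
24 → replaces 26 → [14, 24, 24]
31 → extends → [14, 24, 24, 31]
21 → replaces 24 → [14, 21, 24, 31]
19 → replaces 21 → [14, 19, 24, 31]
25 → replaces 31 → [14, 19, 24, 25]
21 → replaces 24 → [14, 19, 21, 25]
34 → extends → [14, 19, 21, 25, 34]
1 → replaces 14 → [1, 19, 21, 25, 34]
34 → extends → [1, 19, 21, 25, 34, 34]
36 → extends → [1, 19, 21, 25, 34, 34, 36]
Seven tails, so the longest non-decreasing subsequence has length 7 (e.g. 14, 24, 26, 31, 34, 34, 36).

7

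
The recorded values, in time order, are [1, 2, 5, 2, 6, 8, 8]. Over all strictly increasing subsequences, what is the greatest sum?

22

Let S[i] be the best sum of a strictly increasing subsequence ending at i:
i:      1  2  3  4  5  6  7
a[i]:   1  2  5  2  6  8  8
S:      1  3  8  3 14 22 22
Maximum is 22 (e.g. 1 + 2 + 5 + 6 + 8).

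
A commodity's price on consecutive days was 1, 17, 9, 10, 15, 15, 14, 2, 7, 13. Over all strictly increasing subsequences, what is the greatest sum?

Let S[i] be the best sum of a strictly increasing subsequence ending at i:
i:      1  2  3  4  5  6  7  8  9 10
a[i]:   1 17  9 10 15 15 14  2  7 13
S:      1 18 10 20 35 35 34  3 10 33
Maximum is 35 (e.g. 1 + 9 + 10 + 15).

35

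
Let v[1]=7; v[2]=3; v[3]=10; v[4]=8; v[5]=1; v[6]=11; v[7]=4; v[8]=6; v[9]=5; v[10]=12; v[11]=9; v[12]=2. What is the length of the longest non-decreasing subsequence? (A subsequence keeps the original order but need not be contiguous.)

Track the smallest tail for each achievable length (allowing ties):
7 → extends → [7]
3 → replaces 7 → [3]
10 → extends → [3, 10]
8 → replaces 10 → [3, 8]
1 → replaces 3 → [1, 8]
11 → extends → [1, 8, 11]
4 → replaces 8 → [1, 4, 11]
6 → replaces 11 → [1, 4, 6]
5 → replaces 6 → [1, 4, 5]
12 → extends → [1, 4, 5, 12]
9 → replaces 12 → [1, 4, 5, 9]
2 → replaces 4 → [1, 2, 5, 9]
Four tails, so the longest non-decreasing subsequence has length 4 (e.g. 7, 10, 11, 12).

4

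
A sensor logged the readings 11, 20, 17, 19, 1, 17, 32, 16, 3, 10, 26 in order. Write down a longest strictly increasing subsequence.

11, 17, 19, 32

Patience tails give the LIS length; then backtrack through the dp parents:
11 → extends → [11]
20 → extends → [11, 20]
17 → replaces 20 → [11, 17]
19 → extends → [11, 17, 19]
1 → replaces 11 → [1, 17, 19]
17 → already a tail → [1, 17, 19]
32 → extends → [1, 17, 19, 32]
16 → replaces 17 → [1, 16, 19, 32]
3 → replaces 16 → [1, 3, 19, 32]
10 → replaces 19 → [1, 3, 10, 32]
26 → replaces 32 → [1, 3, 10, 26]
Length 4; one witness is 11, 17, 19, 32.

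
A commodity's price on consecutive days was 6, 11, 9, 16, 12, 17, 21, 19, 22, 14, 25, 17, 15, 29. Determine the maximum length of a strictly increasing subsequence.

8

Let dp[i] be the length of the longest such subsequence ending at index i:
i:      1  2  3  4  5  6  7  8  9 10 11 12 13 14
a[i]:   6 11  9 16 12 17 21 19 22 14 25 17 15 29
dp:     1  2  2  3  3  4  5  5  6  4  7  5  5  8
Maximum dp value is 8.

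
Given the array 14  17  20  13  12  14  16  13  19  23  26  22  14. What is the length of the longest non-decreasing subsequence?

6

Track the smallest tail for each achievable length (allowing ties):
14 → extends → [14]
17 → extends → [14, 17]
20 → extends → [14, 17, 20]
13 → replaces 14 → [13, 17, 20]
12 → replaces 13 → [12, 17, 20]
14 → replaces 17 → [12, 14, 20]
16 → replaces 20 → [12, 14, 16]
13 → replaces 14 → [12, 13, 16]
19 → extends → [12, 13, 16, 19]
23 → extends → [12, 13, 16, 19, 23]
26 → extends → [12, 13, 16, 19, 23, 26]
22 → replaces 23 → [12, 13, 16, 19, 22, 26]
14 → replaces 16 → [12, 13, 14, 19, 22, 26]
Six tails, so the longest non-decreasing subsequence has length 6 (e.g. 14, 14, 16, 19, 23, 26).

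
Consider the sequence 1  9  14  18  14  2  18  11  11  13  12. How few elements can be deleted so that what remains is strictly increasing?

Fewest deletions = n − (longest strictly increasing subsequence).
i:      1  2  3  4  5  6  7  8  9 10 11
a[i]:   1  9 14 18 14  2 18 11 11 13 12
dp:     1  2  3  4  3  2  4  3  3  4  4
max dp = 4, so deletions = 11 − 4 = 7.

7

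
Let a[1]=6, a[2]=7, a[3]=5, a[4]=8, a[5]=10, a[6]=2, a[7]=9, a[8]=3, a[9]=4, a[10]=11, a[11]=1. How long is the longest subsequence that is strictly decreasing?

4

Let dp[i] be the longest strictly decreasing subsequence ending at i:
i:      1  2  3  4  5  6  7  8  9 10 11
a[i]:   6  7  5  8 10  2  9  3  4 11  1
dp:     1  1  2  1  1  3  2  3  3  1  4
Maximum is 4.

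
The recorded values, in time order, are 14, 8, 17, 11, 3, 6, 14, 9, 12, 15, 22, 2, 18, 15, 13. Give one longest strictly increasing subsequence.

Patience tails give the LIS length; then backtrack through the dp parents:
14 → extends → [14]
8 → replaces 14 → [8]
17 → extends → [8, 17]
11 → replaces 17 → [8, 11]
3 → replaces 8 → [3, 11]
6 → replaces 11 → [3, 6]
14 → extends → [3, 6, 14]
9 → replaces 14 → [3, 6, 9]
12 → extends → [3, 6, 9, 12]
15 → extends → [3, 6, 9, 12, 15]
22 → extends → [3, 6, 9, 12, 15, 22]
2 → replaces 3 → [2, 6, 9, 12, 15, 22]
18 → replaces 22 → [2, 6, 9, 12, 15, 18]
15 → already a tail → [2, 6, 9, 12, 15, 18]
13 → replaces 15 → [2, 6, 9, 12, 13, 18]
Length 6; one witness is 3, 6, 9, 12, 15, 22.

3, 6, 9, 12, 15, 22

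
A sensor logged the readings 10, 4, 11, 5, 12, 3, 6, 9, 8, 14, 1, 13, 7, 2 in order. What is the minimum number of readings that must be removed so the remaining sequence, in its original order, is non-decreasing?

Fewest deletions = n − (longest non-decreasing subsequence).
Patience tails:
10 → extends → [10]
4 → replaces 10 → [4]
11 → extends → [4, 11]
5 → replaces 11 → [4, 5]
12 → extends → [4, 5, 12]
3 → replaces 4 → [3, 5, 12]
6 → replaces 12 → [3, 5, 6]
9 → extends → [3, 5, 6, 9]
8 → replaces 9 → [3, 5, 6, 8]
14 → extends → [3, 5, 6, 8, 14]
1 → replaces 3 → [1, 5, 6, 8, 14]
13 → replaces 14 → [1, 5, 6, 8, 13]
7 → replaces 8 → [1, 5, 6, 7, 13]
2 → replaces 5 → [1, 2, 6, 7, 13]
Longest non-decreasing subsequence has length 5, so deletions = 14 − 5 = 9.

9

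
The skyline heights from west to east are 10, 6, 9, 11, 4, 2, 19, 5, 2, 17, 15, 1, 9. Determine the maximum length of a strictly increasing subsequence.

Track the smallest tail for each achievable length (strict):
10 → extends → [10]
6 → replaces 10 → [6]
9 → extends → [6, 9]
11 → extends → [6, 9, 11]
4 → replaces 6 → [4, 9, 11]
2 → replaces 4 → [2, 9, 11]
19 → extends → [2, 9, 11, 19]
5 → replaces 9 → [2, 5, 11, 19]
2 → already a tail → [2, 5, 11, 19]
17 → replaces 19 → [2, 5, 11, 17]
15 → replaces 17 → [2, 5, 11, 15]
1 → replaces 2 → [1, 5, 11, 15]
9 → replaces 11 → [1, 5, 9, 15]
Four tails, so the longest strictly increasing subsequence has length 4 (e.g. 6, 9, 11, 19).

4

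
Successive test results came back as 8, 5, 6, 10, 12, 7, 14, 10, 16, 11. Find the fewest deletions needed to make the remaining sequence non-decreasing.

Fewest deletions = n − (longest non-decreasing subsequence).
Patience tails:
8 → extends → [8]
5 → replaces 8 → [5]
6 → extends → [5, 6]
10 → extends → [5, 6, 10]
12 → extends → [5, 6, 10, 12]
7 → replaces 10 → [5, 6, 7, 12]
14 → extends → [5, 6, 7, 12, 14]
10 → replaces 12 → [5, 6, 7, 10, 14]
16 → extends → [5, 6, 7, 10, 14, 16]
11 → replaces 14 → [5, 6, 7, 10, 11, 16]
Longest non-decreasing subsequence has length 6, so deletions = 10 − 6 = 4.

4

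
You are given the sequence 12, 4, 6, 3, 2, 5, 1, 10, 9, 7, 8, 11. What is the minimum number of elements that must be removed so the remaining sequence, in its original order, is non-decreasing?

Fewest deletions = n − (longest non-decreasing subsequence).
i:      1  2  3  4  5  6  7  8  9 10 11 12
a[i]:  12  4  6  3  2  5  1 10  9  7  8 11
dp:     1  1  2  1  1  2  1  3  3  3  4  5
max dp = 5, so deletions = 12 − 5 = 7.

7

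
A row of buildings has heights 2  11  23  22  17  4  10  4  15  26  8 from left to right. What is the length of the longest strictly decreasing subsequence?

5

Negate each value so 'decreasing' becomes 'increasing', then run patience tails on the negated sequence:
-2 → extends → [-2]
-11 → replaces -2 → [-11]
-23 → replaces -11 → [-23]
-22 → extends → [-23, -22]
-17 → extends → [-23, -22, -17]
-4 → extends → [-23, -22, -17, -4]
-10 → replaces -4 → [-23, -22, -17, -10]
-4 → extends → [-23, -22, -17, -10, -4]
-15 → replaces -10 → [-23, -22, -17, -15, -4]
-26 → replaces -23 → [-26, -22, -17, -15, -4]
-8 → replaces -4 → [-26, -22, -17, -15, -8]
Five tails, so the longest strictly decreasing subsequence of the original has length 5.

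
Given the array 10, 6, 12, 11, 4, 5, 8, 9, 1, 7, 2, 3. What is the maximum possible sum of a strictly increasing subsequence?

Let S[i] be the best sum of a strictly increasing subsequence ending at i:
i:      1  2  3  4  5  6  7  8  9 10 11 12
a[i]:  10  6 12 11  4  5  8  9  1  7  2  3
S:     10  6 22 21  4  9 17 26  1 16  3  6
Maximum is 26 (e.g. 4 + 5 + 8 + 9).

26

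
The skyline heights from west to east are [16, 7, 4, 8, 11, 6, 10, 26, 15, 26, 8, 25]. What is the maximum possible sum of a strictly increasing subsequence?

Let S[i] be the best sum of a strictly increasing subsequence ending at i:
i:      1  2  3  4  5  6  7  8  9 10 11 12
a[i]:  16  7  4  8 11  6 10 26 15 26  8 25
S:     16  7  4 15 26 10 25 52 41 67 18 66
Maximum is 67 (e.g. 7 + 8 + 11 + 15 + 26).

67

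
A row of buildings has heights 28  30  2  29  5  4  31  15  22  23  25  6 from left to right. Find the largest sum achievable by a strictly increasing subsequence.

Let S[i] be the best sum of a strictly increasing subsequence ending at i:
i:      1  2  3  4  5  6  7  8  9 10 11 12
a[i]:  28 30  2 29  5  4 31 15 22 23 25  6
S:     28 58  2 57  7  6 89 22 44 67 92 13
Maximum is 92 (e.g. 2 + 5 + 15 + 22 + 23 + 25).

92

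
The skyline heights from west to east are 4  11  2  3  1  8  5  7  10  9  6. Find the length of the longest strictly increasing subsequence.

Track the smallest tail for each achievable length (strict):
4 → extends → [4]
11 → extends → [4, 11]
2 → replaces 4 → [2, 11]
3 → replaces 11 → [2, 3]
1 → replaces 2 → [1, 3]
8 → extends → [1, 3, 8]
5 → replaces 8 → [1, 3, 5]
7 → extends → [1, 3, 5, 7]
10 → extends → [1, 3, 5, 7, 10]
9 → replaces 10 → [1, 3, 5, 7, 9]
6 → replaces 7 → [1, 3, 5, 6, 9]
Five tails, so the longest strictly increasing subsequence has length 5 (e.g. 2, 3, 5, 7, 10).

5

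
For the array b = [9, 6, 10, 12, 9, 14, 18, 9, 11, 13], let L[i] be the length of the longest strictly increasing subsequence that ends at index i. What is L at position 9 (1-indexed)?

3

dp[i] = 1 + max{dp[j] : j<i, b[j]<b[i]} (or 1 if no such j):
i:      1  2  3  4  5  6  7  8  9 10
b[i]:   9  6 10 12  9 14 18  9 11 13
dp:     1  1  2  3  2  4  5  2  3  4
At index 9 the value is 3.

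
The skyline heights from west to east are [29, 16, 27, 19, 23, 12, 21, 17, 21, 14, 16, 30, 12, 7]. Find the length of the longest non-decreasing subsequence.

5

Track the smallest tail for each achievable length (allowing ties):
29 → extends → [29]
16 → replaces 29 → [16]
27 → extends → [16, 27]
19 → replaces 27 → [16, 19]
23 → extends → [16, 19, 23]
12 → replaces 16 → [12, 19, 23]
21 → replaces 23 → [12, 19, 21]
17 → replaces 19 → [12, 17, 21]
21 → extends → [12, 17, 21, 21]
14 → replaces 17 → [12, 14, 21, 21]
16 → replaces 21 → [12, 14, 16, 21]
30 → extends → [12, 14, 16, 21, 30]
12 → replaces 14 → [12, 12, 16, 21, 30]
7 → replaces 12 → [7, 12, 16, 21, 30]
Five tails, so the longest non-decreasing subsequence has length 5 (e.g. 16, 19, 21, 21, 30).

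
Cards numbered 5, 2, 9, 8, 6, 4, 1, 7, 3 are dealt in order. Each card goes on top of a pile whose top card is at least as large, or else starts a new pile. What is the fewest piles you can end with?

The minimum number of non-increasing subsequences covering a sequence equals the length of its longest strictly increasing subsequence.
LIS length is 3 (e.g. 5, 6, 7), so 3 piles are needed.

3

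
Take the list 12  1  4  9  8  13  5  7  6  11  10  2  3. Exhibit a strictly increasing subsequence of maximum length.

Patience tails give the LIS length; then backtrack through the dp parents:
12 → extends → [12]
1 → replaces 12 → [1]
4 → extends → [1, 4]
9 → extends → [1, 4, 9]
8 → replaces 9 → [1, 4, 8]
13 → extends → [1, 4, 8, 13]
5 → replaces 8 → [1, 4, 5, 13]
7 → replaces 13 → [1, 4, 5, 7]
6 → replaces 7 → [1, 4, 5, 6]
11 → extends → [1, 4, 5, 6, 11]
10 → replaces 11 → [1, 4, 5, 6, 10]
2 → replaces 4 → [1, 2, 5, 6, 10]
3 → replaces 5 → [1, 2, 3, 6, 10]
Length 5; one witness is 1, 4, 5, 7, 11.

1, 4, 5, 7, 11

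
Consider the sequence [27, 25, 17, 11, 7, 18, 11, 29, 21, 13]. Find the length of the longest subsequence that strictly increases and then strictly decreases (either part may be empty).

inc[i] = longest strictly increasing subsequence ending at i; dec[i] = longest strictly decreasing subsequence starting at i:
i:      1  2  3  4  5  6  7  8  9 10
a[i]:  27 25 17 11  7 18 11 29 21 13
inc:    1  1  1  1  1  2  2  3  3  3
dec:    5  4  3  2  1  2  1  3  2  1
Best peak at i=1 (value 27): inc=1, dec=5, length 1+5−1 = 5.

5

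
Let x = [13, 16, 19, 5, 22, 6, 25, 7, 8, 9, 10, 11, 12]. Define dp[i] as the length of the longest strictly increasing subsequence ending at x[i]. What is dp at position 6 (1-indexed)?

2

dp[i] = 1 + max{dp[j] : j<i, x[j]<x[i]} (or 1 if no such j):
i:      1  2  3  4  5  6  7  8  9 10 11 12 13
x[i]:  13 16 19  5 22  6 25  7  8  9 10 11 12
dp:     1  2  3  1  4  2  5  3  4  5  6  7  8
At index 6 the value is 2.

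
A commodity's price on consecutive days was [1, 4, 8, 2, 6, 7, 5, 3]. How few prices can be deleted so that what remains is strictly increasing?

Fewest deletions = n − (longest strictly increasing subsequence).
Patience tails:
1 → extends → [1]
4 → extends → [1, 4]
8 → extends → [1, 4, 8]
2 → replaces 4 → [1, 2, 8]
6 → replaces 8 → [1, 2, 6]
7 → extends → [1, 2, 6, 7]
5 → replaces 6 → [1, 2, 5, 7]
3 → replaces 5 → [1, 2, 3, 7]
Longest strictly increasing subsequence has length 4, so deletions = 8 − 4 = 4.

4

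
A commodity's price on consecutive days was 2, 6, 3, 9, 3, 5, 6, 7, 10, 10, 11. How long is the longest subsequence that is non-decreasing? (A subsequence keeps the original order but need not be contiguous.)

Let dp[i] be the length of the longest such subsequence ending at index i:
i:      1  2  3  4  5  6  7  8  9 10 11
a[i]:   2  6  3  9  3  5  6  7 10 10 11
dp:     1  2  2  3  3  4  5  6  7  8  9
Maximum dp value is 9.

9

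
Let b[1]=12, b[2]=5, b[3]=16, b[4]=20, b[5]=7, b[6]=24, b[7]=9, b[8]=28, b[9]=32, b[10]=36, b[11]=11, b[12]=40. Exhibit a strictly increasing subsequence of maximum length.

12, 16, 20, 24, 28, 32, 36, 40

Patience tails give the LIS length; then backtrack through the dp parents:
12 → extends → [12]
5 → replaces 12 → [5]
16 → extends → [5, 16]
20 → extends → [5, 16, 20]
7 → replaces 16 → [5, 7, 20]
24 → extends → [5, 7, 20, 24]
9 → replaces 20 → [5, 7, 9, 24]
28 → extends → [5, 7, 9, 24, 28]
32 → extends → [5, 7, 9, 24, 28, 32]
36 → extends → [5, 7, 9, 24, 28, 32, 36]
11 → replaces 24 → [5, 7, 9, 11, 28, 32, 36]
40 → extends → [5, 7, 9, 11, 28, 32, 36, 40]
Length 8; one witness is 12, 16, 20, 24, 28, 32, 36, 40.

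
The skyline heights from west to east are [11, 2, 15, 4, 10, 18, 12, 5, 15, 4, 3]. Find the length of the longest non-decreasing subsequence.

Let dp[i] be the length of the longest such subsequence ending at index i:
i:      1  2  3  4  5  6  7  8  9 10 11
a[i]:  11  2 15  4 10 18 12  5 15  4  3
dp:     1  1  2  2  3  4  4  3  5  3  2
Maximum dp value is 5.

5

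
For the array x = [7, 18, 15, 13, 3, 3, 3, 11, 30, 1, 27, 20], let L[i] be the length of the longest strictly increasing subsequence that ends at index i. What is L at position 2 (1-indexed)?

2

dp[i] = 1 + max{dp[j] : j<i, x[j]<x[i]} (or 1 if no such j):
i:      1  2  3  4  5  6  7  8  9 10 11 12
x[i]:   7 18 15 13  3  3  3 11 30  1 27 20
dp:     1  2  2  2  1  1  1  2  3  1  3  3
At index 2 the value is 2.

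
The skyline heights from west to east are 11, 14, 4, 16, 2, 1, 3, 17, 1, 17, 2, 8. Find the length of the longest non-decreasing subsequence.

5

Track the smallest tail for each achievable length (allowing ties):
11 → extends → [11]
14 → extends → [11, 14]
4 → replaces 11 → [4, 14]
16 → extends → [4, 14, 16]
2 → replaces 4 → [2, 14, 16]
1 → replaces 2 → [1, 14, 16]
3 → replaces 14 → [1, 3, 16]
17 → extends → [1, 3, 16, 17]
1 → replaces 3 → [1, 1, 16, 17]
17 → extends → [1, 1, 16, 17, 17]
2 → replaces 16 → [1, 1, 2, 17, 17]
8 → replaces 17 → [1, 1, 2, 8, 17]
Five tails, so the longest non-decreasing subsequence has length 5 (e.g. 11, 14, 16, 17, 17).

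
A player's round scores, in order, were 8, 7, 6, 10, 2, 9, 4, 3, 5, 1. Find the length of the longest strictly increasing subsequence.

3

Let dp[i] be the length of the longest such subsequence ending at index i:
i:      1  2  3  4  5  6  7  8  9 10
a[i]:   8  7  6 10  2  9  4  3  5  1
dp:     1  1  1  2  1  2  2  2  3  1
Maximum dp value is 3.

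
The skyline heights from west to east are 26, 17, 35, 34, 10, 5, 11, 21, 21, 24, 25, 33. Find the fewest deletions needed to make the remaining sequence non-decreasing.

Fewest deletions = n − (longest non-decreasing subsequence).
Patience tails:
26 → extends → [26]
17 → replaces 26 → [17]
35 → extends → [17, 35]
34 → replaces 35 → [17, 34]
10 → replaces 17 → [10, 34]
5 → replaces 10 → [5, 34]
11 → replaces 34 → [5, 11]
21 → extends → [5, 11, 21]
21 → extends → [5, 11, 21, 21]
24 → extends → [5, 11, 21, 21, 24]
25 → extends → [5, 11, 21, 21, 24, 25]
33 → extends → [5, 11, 21, 21, 24, 25, 33]
Longest non-decreasing subsequence has length 7, so deletions = 12 − 7 = 5.

5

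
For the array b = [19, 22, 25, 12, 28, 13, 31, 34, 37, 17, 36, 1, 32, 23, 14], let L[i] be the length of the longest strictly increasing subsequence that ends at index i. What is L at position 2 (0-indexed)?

dp[i] = 1 + max{dp[j] : j<i, b[j]<b[i]} (or 1 if no such j):
i:      0  1  2  3  4  5  6  7  8  9 10 11 12 13 14
b[i]:  19 22 25 12 28 13 31 34 37 17 36  1 32 23 14
dp:     1  2  3  1  4  2  5  6  7  3  7  1  6  4  3
At index 2 the value is 3.

3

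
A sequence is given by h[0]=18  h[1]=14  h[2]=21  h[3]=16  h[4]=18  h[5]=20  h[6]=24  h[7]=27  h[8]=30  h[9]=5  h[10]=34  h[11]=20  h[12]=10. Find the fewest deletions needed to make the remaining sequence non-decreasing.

Fewest deletions = n − (longest non-decreasing subsequence).
i:      0  1  2  3  4  5  6  7  8  9 10 11 12
h[i]:  18 14 21 16 18 20 24 27 30  5 34 20 10
dp:     1  1  2  2  3  4  5  6  7  1  8  5  2
max dp = 8, so deletions = 13 − 8 = 5.

5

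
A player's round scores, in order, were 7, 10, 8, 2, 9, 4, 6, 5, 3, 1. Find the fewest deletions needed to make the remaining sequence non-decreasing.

Fewest deletions = n − (longest non-decreasing subsequence).
i:      1  2  3  4  5  6  7  8  9 10
a[i]:   7 10  8  2  9  4  6  5  3  1
dp:     1  2  2  1  3  2  3  3  2  1
max dp = 3, so deletions = 10 − 3 = 7.

7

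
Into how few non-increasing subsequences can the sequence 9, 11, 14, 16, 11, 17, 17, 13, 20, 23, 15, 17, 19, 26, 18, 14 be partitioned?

The minimum number of non-increasing subsequences covering a sequence equals the length of its longest strictly increasing subsequence.
LIS length is 8 (e.g. 9, 11, 14, 16, 17, 20, 23, 26), so 8 piles are needed.

8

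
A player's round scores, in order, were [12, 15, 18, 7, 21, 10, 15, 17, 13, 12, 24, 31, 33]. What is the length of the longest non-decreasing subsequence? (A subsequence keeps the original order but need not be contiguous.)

Let dp[i] be the length of the longest such subsequence ending at index i:
i:      1  2  3  4  5  6  7  8  9 10 11 12 13
a[i]:  12 15 18  7 21 10 15 17 13 12 24 31 33
dp:     1  2  3  1  4  2  3  4  3  3  5  6  7
Maximum dp value is 7.

7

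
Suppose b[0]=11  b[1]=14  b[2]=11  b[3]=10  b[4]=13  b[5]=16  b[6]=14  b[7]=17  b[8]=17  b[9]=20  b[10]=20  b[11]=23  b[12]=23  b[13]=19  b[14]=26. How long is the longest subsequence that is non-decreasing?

Let dp[i] be the length of the longest such subsequence ending at index i:
i:      0  1  2  3  4  5  6  7  8  9 10 11 12 13 14
b[i]:  11 14 11 10 13 16 14 17 17 20 20 23 23 19 26
dp:     1  2  2  1  3  4  4  5  6  7  8  9 10  7 11
Maximum dp value is 11.

11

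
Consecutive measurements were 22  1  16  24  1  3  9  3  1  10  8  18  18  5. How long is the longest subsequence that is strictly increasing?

Track the smallest tail for each achievable length (strict):
22 → extends → [22]
1 → replaces 22 → [1]
16 → extends → [1, 16]
24 → extends → [1, 16, 24]
1 → already a tail → [1, 16, 24]
3 → replaces 16 → [1, 3, 24]
9 → replaces 24 → [1, 3, 9]
3 → already a tail → [1, 3, 9]
1 → already a tail → [1, 3, 9]
10 → extends → [1, 3, 9, 10]
8 → replaces 9 → [1, 3, 8, 10]
18 → extends → [1, 3, 8, 10, 18]
18 → already a tail → [1, 3, 8, 10, 18]
5 → replaces 8 → [1, 3, 5, 10, 18]
Five tails, so the longest strictly increasing subsequence has length 5 (e.g. 1, 3, 9, 10, 18).

5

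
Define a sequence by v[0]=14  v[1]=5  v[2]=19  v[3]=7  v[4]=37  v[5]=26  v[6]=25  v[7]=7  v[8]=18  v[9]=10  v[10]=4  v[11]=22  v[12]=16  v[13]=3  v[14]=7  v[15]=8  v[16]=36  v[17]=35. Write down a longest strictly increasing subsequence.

5, 7, 18, 22, 36

Patience tails give the LIS length; then backtrack through the dp parents:
14 → extends → [14]
5 → replaces 14 → [5]
19 → extends → [5, 19]
7 → replaces 19 → [5, 7]
37 → extends → [5, 7, 37]
26 → replaces 37 → [5, 7, 26]
25 → replaces 26 → [5, 7, 25]
7 → already a tail → [5, 7, 25]
18 → replaces 25 → [5, 7, 18]
10 → replaces 18 → [5, 7, 10]
4 → replaces 5 → [4, 7, 10]
22 → extends → [4, 7, 10, 22]
16 → replaces 22 → [4, 7, 10, 16]
3 → replaces 4 → [3, 7, 10, 16]
7 → already a tail → [3, 7, 10, 16]
8 → replaces 10 → [3, 7, 8, 16]
36 → extends → [3, 7, 8, 16, 36]
35 → replaces 36 → [3, 7, 8, 16, 35]
Length 5; one witness is 5, 7, 18, 22, 36.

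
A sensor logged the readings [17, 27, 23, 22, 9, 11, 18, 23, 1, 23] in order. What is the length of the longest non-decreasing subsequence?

Let dp[i] be the length of the longest such subsequence ending at index i:
i:      1  2  3  4  5  6  7  8  9 10
a[i]:  17 27 23 22  9 11 18 23  1 23
dp:     1  2  2  2  1  2  3  4  1  5
Maximum dp value is 5.

5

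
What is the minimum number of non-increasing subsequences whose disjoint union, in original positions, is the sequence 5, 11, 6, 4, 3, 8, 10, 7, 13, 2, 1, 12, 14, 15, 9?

Place each on the leftmost legal pile:
5 → new pile 1 (tops now [5])
11 → new pile 2 (tops now [5, 11])
6 → pile 2 (tops now [5, 6])
4 → pile 1 (tops now [4, 6])
3 → pile 1 (tops now [3, 6])
8 → new pile 3 (tops now [3, 6, 8])
10 → new pile 4 (tops now [3, 6, 8, 10])
7 → pile 3 (tops now [3, 6, 7, 10])
13 → new pile 5 (tops now [3, 6, 7, 10, 13])
2 → pile 1 (tops now [2, 6, 7, 10, 13])
1 → pile 1 (tops now [1, 6, 7, 10, 13])
12 → pile 5 (tops now [1, 6, 7, 10, 12])
14 → new pile 6 (tops now [1, 6, 7, 10, 12, 14])
15 → new pile 7 (tops now [1, 6, 7, 10, 12, 14, 15])
9 → pile 4 (tops now [1, 6, 7, 9, 12, 14, 15])
Seven piles.

7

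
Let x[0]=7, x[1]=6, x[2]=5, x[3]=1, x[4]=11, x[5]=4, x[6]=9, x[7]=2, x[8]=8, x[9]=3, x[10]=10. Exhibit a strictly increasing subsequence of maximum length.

1, 4, 9, 10

Patience tails give the LIS length; then backtrack through the dp parents:
7 → extends → [7]
6 → replaces 7 → [6]
5 → replaces 6 → [5]
1 → replaces 5 → [1]
11 → extends → [1, 11]
4 → replaces 11 → [1, 4]
9 → extends → [1, 4, 9]
2 → replaces 4 → [1, 2, 9]
8 → replaces 9 → [1, 2, 8]
3 → replaces 8 → [1, 2, 3]
10 → extends → [1, 2, 3, 10]
Length 4; one witness is 1, 4, 9, 10.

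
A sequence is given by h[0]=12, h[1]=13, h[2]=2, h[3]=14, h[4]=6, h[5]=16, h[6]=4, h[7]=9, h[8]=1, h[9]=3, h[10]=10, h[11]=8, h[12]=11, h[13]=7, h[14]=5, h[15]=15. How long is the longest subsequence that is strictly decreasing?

5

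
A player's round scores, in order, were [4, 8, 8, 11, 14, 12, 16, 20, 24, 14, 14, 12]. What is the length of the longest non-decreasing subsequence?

8

Track the smallest tail for each achievable length (allowing ties):
4 → extends → [4]
8 → extends → [4, 8]
8 → extends → [4, 8, 8]
11 → extends → [4, 8, 8, 11]
14 → extends → [4, 8, 8, 11, 14]
12 → replaces 14 → [4, 8, 8, 11, 12]
16 → extends → [4, 8, 8, 11, 12, 16]
20 → extends → [4, 8, 8, 11, 12, 16, 20]
24 → extends → [4, 8, 8, 11, 12, 16, 20, 24]
14 → replaces 16 → [4, 8, 8, 11, 12, 14, 20, 24]
14 → replaces 20 → [4, 8, 8, 11, 12, 14, 14, 24]
12 → replaces 14 → [4, 8, 8, 11, 12, 12, 14, 24]
Eight tails, so the longest non-decreasing subsequence has length 8 (e.g. 4, 8, 8, 11, 14, 16, 20, 24).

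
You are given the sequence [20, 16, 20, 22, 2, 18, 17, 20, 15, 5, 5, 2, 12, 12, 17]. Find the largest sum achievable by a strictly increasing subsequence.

58

Let S[i] be the best sum of a strictly increasing subsequence ending at i:
i:      1  2  3  4  5  6  7  8  9 10 11 12 13 14 15
a[i]:  20 16 20 22  2 18 17 20 15  5  5  2 12 12 17
S:     20 16 36 58  2 34 33 54 17  7  7  2 19 19 36
Maximum is 58 (e.g. 16 + 20 + 22).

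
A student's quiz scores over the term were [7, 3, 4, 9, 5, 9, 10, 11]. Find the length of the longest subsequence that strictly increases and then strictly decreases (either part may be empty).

6

inc[i] = longest strictly increasing subsequence ending at i; dec[i] = longest strictly decreasing subsequence starting at i:
i:      1  2  3  4  5  6  7  8
a[i]:   7  3  4  9  5  9 10 11
inc:    1  1  2  3  3  4  5  6
dec:    2  1  1  2  1  1  1  1
Best peak at i=8 (value 11): inc=6, dec=1, length 6+1−1 = 6.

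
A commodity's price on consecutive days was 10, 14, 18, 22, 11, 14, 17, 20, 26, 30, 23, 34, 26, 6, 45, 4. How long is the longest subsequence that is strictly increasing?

9

Track the smallest tail for each achievable length (strict):
10 → extends → [10]
14 → extends → [10, 14]
18 → extends → [10, 14, 18]
22 → extends → [10, 14, 18, 22]
11 → replaces 14 → [10, 11, 18, 22]
14 → replaces 18 → [10, 11, 14, 22]
17 → replaces 22 → [10, 11, 14, 17]
20 → extends → [10, 11, 14, 17, 20]
26 → extends → [10, 11, 14, 17, 20, 26]
30 → extends → [10, 11, 14, 17, 20, 26, 30]
23 → replaces 26 → [10, 11, 14, 17, 20, 23, 30]
34 → extends → [10, 11, 14, 17, 20, 23, 30, 34]
26 → replaces 30 → [10, 11, 14, 17, 20, 23, 26, 34]
6 → replaces 10 → [6, 11, 14, 17, 20, 23, 26, 34]
45 → extends → [6, 11, 14, 17, 20, 23, 26, 34, 45]
4 → replaces 6 → [4, 11, 14, 17, 20, 23, 26, 34, 45]
Nine tails, so the longest strictly increasing subsequence has length 9 (e.g. 10, 11, 14, 17, 20, 26, 30, 34, 45).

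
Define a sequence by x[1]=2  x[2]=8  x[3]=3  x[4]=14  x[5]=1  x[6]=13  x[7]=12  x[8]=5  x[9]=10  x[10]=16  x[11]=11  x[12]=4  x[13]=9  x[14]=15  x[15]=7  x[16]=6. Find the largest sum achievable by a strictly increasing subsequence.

46

Let S[i] be the best sum of a strictly increasing subsequence ending at i:
i:      1  2  3  4  5  6  7  8  9 10 11 12 13 14 15 16
x[i]:   2  8  3 14  1 13 12  5 10 16 11  4  9 15  7  6
S:      2 10  5 24  1 23 22 10 20 40 31  9 19 46 17 16
Maximum is 46 (e.g. 2 + 3 + 5 + 10 + 11 + 15).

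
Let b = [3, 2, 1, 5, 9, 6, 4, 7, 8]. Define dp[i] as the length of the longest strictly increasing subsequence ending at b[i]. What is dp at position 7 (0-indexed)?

4

dp[i] = 1 + max{dp[j] : j<i, b[j]<b[i]} (or 1 if no such j):
i:     0 1 2 3 4 5 6 7 8
b[i]:  3 2 1 5 9 6 4 7 8
dp:    1 1 1 2 3 3 2 4 5
At index 7 the value is 4.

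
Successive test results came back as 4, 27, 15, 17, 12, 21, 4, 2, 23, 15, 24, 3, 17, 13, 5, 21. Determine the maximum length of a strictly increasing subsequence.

Track the smallest tail for each achievable length (strict):
4 → extends → [4]
27 → extends → [4, 27]
15 → replaces 27 → [4, 15]
17 → extends → [4, 15, 17]
12 → replaces 15 → [4, 12, 17]
21 → extends → [4, 12, 17, 21]
4 → already a tail → [4, 12, 17, 21]
2 → replaces 4 → [2, 12, 17, 21]
23 → extends → [2, 12, 17, 21, 23]
15 → replaces 17 → [2, 12, 15, 21, 23]
24 → extends → [2, 12, 15, 21, 23, 24]
3 → replaces 12 → [2, 3, 15, 21, 23, 24]
17 → replaces 21 → [2, 3, 15, 17, 23, 24]
13 → replaces 15 → [2, 3, 13, 17, 23, 24]
5 → replaces 13 → [2, 3, 5, 17, 23, 24]
21 → replaces 23 → [2, 3, 5, 17, 21, 24]
Six tails, so the longest strictly increasing subsequence has length 6 (e.g. 4, 15, 17, 21, 23, 24).

6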